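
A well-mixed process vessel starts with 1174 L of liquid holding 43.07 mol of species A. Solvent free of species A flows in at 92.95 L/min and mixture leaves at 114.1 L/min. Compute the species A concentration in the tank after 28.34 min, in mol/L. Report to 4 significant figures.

0.001588 mol/L

Let m(t) be the amount of species A. Volume: V(t) = V₀ + (Q_in − Q_out) t = 1174 − 21.1500 t; V(28.34) = 574.609 L.
Species balance (pure solvent in): dm/dt = −Q_out · m/V(t).
dm/m = −Q_out dt/(V₀ − 21.1500 t); integrating gives ln(m/m₀) = −(Q_out/(Q_in−Q_out)) ln(V/V₀).
m = m₀ (V₀/V)^(Q_out/(Q_in−Q_out)) = 43.07 × (1174/574.609)^(-5.39480) = 0.912414 mol.
C = m/V = 0.912414/574.609 = 0.00158789 mol/L.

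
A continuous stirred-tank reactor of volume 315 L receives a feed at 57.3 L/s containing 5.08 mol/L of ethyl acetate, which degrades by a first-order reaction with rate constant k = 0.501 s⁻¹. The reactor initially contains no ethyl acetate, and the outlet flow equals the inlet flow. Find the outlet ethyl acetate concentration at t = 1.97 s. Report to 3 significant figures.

1.00 mol/L

Accumulation = in − out − consumed: V dC/dt = Q C_in − Q C − k V C.
This is linear with rate a = Q/V + k = 0.68290 s⁻¹.
C_ss = Q C_in/(Q + kV) = 1.3532 mol/L; C(t) = C_ss + (C₀ − C_ss) e^(−a t).
C(1.97) = 1.3532 + (-1.3532)·e^(−0.68290·1.97) = 1.3532 + (-1.3532)·0.26046 = 1.0007 mol/L.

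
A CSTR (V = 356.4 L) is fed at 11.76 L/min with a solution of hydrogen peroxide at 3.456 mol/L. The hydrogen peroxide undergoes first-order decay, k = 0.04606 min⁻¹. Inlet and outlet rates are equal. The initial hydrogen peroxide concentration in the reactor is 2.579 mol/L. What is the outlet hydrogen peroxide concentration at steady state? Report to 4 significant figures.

1.442 mol/L

V dC/dt = Q(C_in − C) − k V C.
Steady state (dC/dt = 0): C_ss = Q C_in/(Q + kV) = C_in/(1 + kV/Q).
C_ss = 11.76·3.456/(11.76 + 0.04606·356.4) = 40.6426/28.1758 = 1.44246 mol/L.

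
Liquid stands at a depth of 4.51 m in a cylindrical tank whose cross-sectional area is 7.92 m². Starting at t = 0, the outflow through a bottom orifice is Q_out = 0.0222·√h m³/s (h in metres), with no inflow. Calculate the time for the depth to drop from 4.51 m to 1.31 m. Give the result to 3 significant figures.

Accumulation of liquid (constant cross-section A): A dh/dt = −0.0222 √h.
This is separable: 2 d(√h)/dt = −0.0222/A, so √h = √h₀ − (0.0222/(2A)) t.
t = 2A(√h₀ − √h)/0.0222 = 2·7.92·(√4.51 − √1.31)/0.0222
  = 15.840 × (2.1237 − 1.1446) / 0.0222 = 698.62 s.

699 s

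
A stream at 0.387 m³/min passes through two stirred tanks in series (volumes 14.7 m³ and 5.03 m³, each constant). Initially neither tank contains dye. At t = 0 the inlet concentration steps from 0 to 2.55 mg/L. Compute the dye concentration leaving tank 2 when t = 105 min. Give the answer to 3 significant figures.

Species balance on tank i: dCᵢ/dt = (Cᵢ₋₁ − Cᵢ)/τᵢ with τᵢ = Vᵢ/Q.
τ₁ = 14.7/0.387 = 37.984 min; τ₂ = 5.03/0.387 = 12.997 min.
Solving the cascade with C₁(0)=C₂(0)=0 gives C₂(t) = C_in[1 − (τ₁ e^(−t/τ₁) − τ₂ e^(−t/τ₂))/(τ₁ − τ₂)].
At t = 105: e^(−t/τ₁) = 0.063021, e^(−t/τ₂) = 0.00031013.
C₂ = 2.55·[1 − (37.984·0.063021 − 12.997·0.00031013)/(24.987)] = 2.55·0.90436 = 2.3061 mg/L.

2.31 mg/L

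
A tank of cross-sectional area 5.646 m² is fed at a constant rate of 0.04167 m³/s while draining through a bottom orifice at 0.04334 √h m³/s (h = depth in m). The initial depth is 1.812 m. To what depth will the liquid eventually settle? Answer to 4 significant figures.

0.9244 m

Level balance: A dh/dt = 0.04167 − 0.04334 √h. Setting dh/dt = 0:
Q_in = 0.04334 √h_ss ⇒ √h_ss = 0.04167/0.04334 = 0.961467.
h_ss = 0.961467² = 0.924420 m. (Since h₀ = 1.812 m > h_ss, the level will fall toward this value.)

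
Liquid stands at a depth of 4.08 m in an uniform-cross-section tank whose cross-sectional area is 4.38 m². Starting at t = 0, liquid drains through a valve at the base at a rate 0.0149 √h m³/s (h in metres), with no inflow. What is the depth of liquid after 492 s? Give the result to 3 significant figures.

A dh/dt = −Q_out = −0.0149 √h.
This is separable: 2 d(√h)/dt = −0.0149/A, so √h = √h₀ − (0.0149/(2A)) t.
√h = √4.08 − 0.0149·492/(2·4.38) = 2.0199 − 0.83685 = 1.1831.
h = 1.1831² = 1.3996 m.

1.40 m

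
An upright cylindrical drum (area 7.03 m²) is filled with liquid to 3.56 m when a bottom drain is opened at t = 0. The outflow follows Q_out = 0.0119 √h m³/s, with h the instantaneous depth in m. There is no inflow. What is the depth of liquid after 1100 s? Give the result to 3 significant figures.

0.914 m

With no inflow, A dh/dt = −0.0119 √h.
Separate and integrate: 2(√h − √h₀) = −(0.0119/A) t.
√h = √3.56 − 0.0119·1100/(2·7.03) = 1.8868 − 0.93101 = 0.95579.
h = 0.95579² = 0.91353 m.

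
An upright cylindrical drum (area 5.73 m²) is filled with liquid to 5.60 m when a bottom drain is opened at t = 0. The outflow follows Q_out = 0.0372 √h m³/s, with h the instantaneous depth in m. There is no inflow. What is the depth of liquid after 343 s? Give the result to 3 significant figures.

With no inflow, A dh/dt = −0.0372 √h.
Separate and integrate: 2(√h − √h₀) = −(0.0372/A) t.
√h = √5.60 − 0.0372·343/(2·5.73) = 2.3664 − 1.1134 = 1.2530.
h = 1.2530² = 1.5701 m.

1.57 m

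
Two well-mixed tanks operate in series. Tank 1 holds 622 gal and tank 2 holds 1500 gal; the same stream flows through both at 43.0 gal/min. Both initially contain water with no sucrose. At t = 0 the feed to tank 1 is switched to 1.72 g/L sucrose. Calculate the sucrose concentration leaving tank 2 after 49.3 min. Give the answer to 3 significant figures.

1.05 g/L

Each tank obeys Vᵢ dCᵢ/dt = Q(Cᵢ₋₁ − Cᵢ), so τᵢ = Vᵢ/Q.
τ₁ = 622/43.0 = 14.465 min; τ₂ = 1500/43.0 = 34.884 min.
Tank 1: C₁ = C_in(1 − e^(−t/τ₁)). Tank 2 (τ₁ ≠ τ₂): C₂ = C_in[1 − (τ₁ e^(−t/τ₁) − τ₂ e^(−t/τ₂))/(τ₁ − τ₂)].
At t = 49.3: e^(−t/τ₁) = 0.033101, e^(−t/τ₂) = 0.24335.
C₂ = 1.72·[1 − (14.465·0.033101 − 34.884·0.24335)/(-20.419)] = 1.72·0.60771 = 1.0453 g/L.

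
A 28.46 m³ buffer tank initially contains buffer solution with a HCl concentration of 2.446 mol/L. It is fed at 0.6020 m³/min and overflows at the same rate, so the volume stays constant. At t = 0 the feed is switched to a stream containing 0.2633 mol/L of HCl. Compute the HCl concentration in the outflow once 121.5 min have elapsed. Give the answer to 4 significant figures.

Mass balance on the solute (V constant): V dC/dt = Q(C_in − C).
Rewrite as dC/dt + C/τ = C_in/τ, τ = V/Q = 47.2757 min.
Integrating: C(t) = C_in + (C₀ − C_in) e^(−t/τ).
C(121.5) = 0.2633 + (2.446 − 0.2633)·e^(−121.5/47.2757) = 0.2633 + (2.18270)·0.0765334 = 0.430349 mol/L.

0.4303 mol/L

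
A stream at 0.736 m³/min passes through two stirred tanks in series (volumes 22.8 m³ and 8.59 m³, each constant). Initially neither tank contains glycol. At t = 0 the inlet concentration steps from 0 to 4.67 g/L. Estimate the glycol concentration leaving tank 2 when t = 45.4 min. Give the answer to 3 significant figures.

3.00 g/L

Each tank obeys Vᵢ dCᵢ/dt = Q(Cᵢ₋₁ − Cᵢ), so τᵢ = Vᵢ/Q.
τ₁ = 22.8/0.736 = 30.978 min; τ₂ = 8.59/0.736 = 11.671 min.
Solving the cascade with C₁(0)=C₂(0)=0 gives C₂(t) = C_in[1 − (τ₁ e^(−t/τ₁) − τ₂ e^(−t/τ₂))/(τ₁ − τ₂)].
At t = 45.4: e^(−t/τ₁) = 0.23095, e^(−t/τ₂) = 0.020447.
C₂ = 4.67·[1 − (30.978·0.23095 − 11.671·0.020447)/(19.307)] = 4.67·0.64180 = 2.9972 g/L.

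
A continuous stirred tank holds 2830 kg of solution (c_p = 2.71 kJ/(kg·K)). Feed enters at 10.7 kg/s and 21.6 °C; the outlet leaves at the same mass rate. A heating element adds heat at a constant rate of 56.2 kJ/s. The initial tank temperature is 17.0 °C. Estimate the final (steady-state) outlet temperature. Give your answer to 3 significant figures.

Unsteady energy balance on the tank contents: M c_p dT/dt = ṁ c_p (T_in − T) + 56.2.
At steady state dT/dt = 0 ⇒ T_ss = T_in + Q̇/(ṁ c_p) = 21.6 + 56.2/(10.7·2.71) = 23.538 °C.

23.5 °C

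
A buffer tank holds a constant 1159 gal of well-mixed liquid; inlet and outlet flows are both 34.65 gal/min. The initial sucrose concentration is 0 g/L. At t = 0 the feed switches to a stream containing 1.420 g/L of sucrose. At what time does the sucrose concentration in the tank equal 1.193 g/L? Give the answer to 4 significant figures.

61.33 min

Species balance: V dC/dt = Q(C_in − C) ⇒ τ = V/Q = 33.4488 min.
C(t) = C_in + (C₀ − C_in) e^(−t/τ). Set C = 1.193 and solve for t:
e^(−t/τ) = (C − C_in)/(C₀ − C_in) = (1.193 − 1.420)/(0 − 1.420) = 0.159859
t = −τ ln(…) = 33.4488 × 1.83346 = 61.3271 min.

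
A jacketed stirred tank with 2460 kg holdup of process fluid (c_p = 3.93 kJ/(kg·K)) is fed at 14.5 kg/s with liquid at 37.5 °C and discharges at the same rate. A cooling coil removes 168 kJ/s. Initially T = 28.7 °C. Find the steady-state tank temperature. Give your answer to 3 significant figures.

M c_p dT/dt = ṁ c_p (T_in − T) − Q̇.
At steady state dT/dt = 0 ⇒ T_ss = T_in − Q̇/(ṁ c_p) = 37.5 − 168/(14.5·3.93) = 34.552 °C.

34.6 °C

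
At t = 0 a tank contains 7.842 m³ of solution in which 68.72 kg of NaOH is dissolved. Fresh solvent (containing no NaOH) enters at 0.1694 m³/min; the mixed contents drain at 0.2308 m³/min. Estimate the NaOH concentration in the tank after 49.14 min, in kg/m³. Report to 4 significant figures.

Let m(t) be the amount of NaOH. Volume: V(t) = V₀ + (Q_in − Q_out) t = 7.842 − 0.0614000 t; V(49.14) = 4.82480 m³.
Species balance (pure solvent in): dm/dt = −Q_out · m/V(t).
Separate: dm/m = −Q_out dt/V(t) ⇒ ln(m/m₀) = −(Q_out/(Q_in−Q_out)) ln(V/V₀).
m = m₀ (V₀/V)^(Q_out/(Q_in−Q_out)) = 68.72 × (7.842/4.82480)^(-3.75896) = 11.0698 kg.
C = m/V = 11.0698/4.82480 = 2.29436 kg/m³.

2.294 kg/m³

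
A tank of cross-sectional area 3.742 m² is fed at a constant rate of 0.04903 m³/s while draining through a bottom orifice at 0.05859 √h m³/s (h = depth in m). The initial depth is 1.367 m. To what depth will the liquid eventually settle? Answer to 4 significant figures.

0.7003 m

A dh/dt = Q_in − 0.05859 √h. Steady state requires inflow = outflow:
Q_in = 0.05859 √h_ss ⇒ √h_ss = 0.04903/0.05859 = 0.836832.
h_ss = 0.836832² = 0.700288 m. (Since h₀ = 1.367 m > h_ss, the level will fall toward this value.)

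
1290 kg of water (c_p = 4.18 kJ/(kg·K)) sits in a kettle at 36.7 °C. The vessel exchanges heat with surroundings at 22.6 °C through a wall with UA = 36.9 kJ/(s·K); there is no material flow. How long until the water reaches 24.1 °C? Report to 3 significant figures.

327 s

Lumped-capacitance energy balance: M c_p dT/dt = UA(T_amb − T).
τ = M c_p/UA = 146.13 s; T_ss = T_amb = 22.600 °C.
T(t) = T_ss + (T₀ − T_ss)e^(−t/τ); set T = 24.1:
t = −τ ln[(T − T_ss)/(T₀ − T_ss)] = −146.13 · ln(0.10638) = 327.44 s.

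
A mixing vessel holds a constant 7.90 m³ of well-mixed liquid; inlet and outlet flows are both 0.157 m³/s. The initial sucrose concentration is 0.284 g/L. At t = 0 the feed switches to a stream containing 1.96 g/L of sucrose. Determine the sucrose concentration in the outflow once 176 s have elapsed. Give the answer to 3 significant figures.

1.91 g/L

Species balance on the tank: V dC/dt = Q(C_in − C).
Rewrite as dC/dt + C/τ = C_in/τ, τ = V/Q = 50.318 s.
Solution: C(t) = C_in + (C₀ − C_in) e^(−t/τ).
C(176) = 1.96 + (0.284 − 1.96)·e^(−176/50.318) = 1.96 + (-1.6760)·0.030266 = 1.9093 g/L.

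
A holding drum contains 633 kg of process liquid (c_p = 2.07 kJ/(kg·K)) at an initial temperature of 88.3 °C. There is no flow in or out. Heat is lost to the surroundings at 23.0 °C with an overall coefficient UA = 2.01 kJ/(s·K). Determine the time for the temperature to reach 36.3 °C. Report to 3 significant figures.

Heat balance on the well-mixed liquid: M c_p dT/dt = −UA(T − T_amb).
τ = M c_p/UA = 651.90 s; T_ss = T_amb = 23.000 °C.
T(t) = T_ss + (T₀ − T_ss)e^(−t/τ); set T = 36.3:
t = −τ ln[(T − T_ss)/(T₀ − T_ss)] = −651.90 · ln(0.20368) = 1037.3 s.

1040 s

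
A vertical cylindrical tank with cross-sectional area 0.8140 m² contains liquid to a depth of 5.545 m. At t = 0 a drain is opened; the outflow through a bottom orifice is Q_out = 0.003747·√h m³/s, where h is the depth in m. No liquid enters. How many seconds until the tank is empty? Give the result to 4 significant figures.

Mass balance (ρ constant): A dh/dt = −0.003747 √h.
∫ h^(−1/2) dh = −(0.003747/A) ∫ dt, giving 2√h = 2√h₀ − (0.003747/A) t.
Tank is empty when √h = 0: t_empty = 2A√h₀/0.003747.
t_empty = 2·0.8140·√5.545/0.003747 = 1.62800·2.35478/0.003747 = 1023.11 s.

1023 s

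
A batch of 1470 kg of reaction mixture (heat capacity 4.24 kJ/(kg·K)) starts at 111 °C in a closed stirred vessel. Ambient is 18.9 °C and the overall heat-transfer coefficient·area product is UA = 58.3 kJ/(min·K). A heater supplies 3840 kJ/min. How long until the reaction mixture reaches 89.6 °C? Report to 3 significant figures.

181 min

Unsteady energy balance on the tank contents: M c_p dT/dt = −UA(T − T_amb) + Q̇.
τ = M c_p/UA = 106.91 min; T_ss = T_amb + Q̇/UA = 18.9 + 3840/58.3 = 84.766 °C.
T(t) = T_ss + (T₀ − T_ss)e^(−t/τ); set T = 89.6:
t = −τ ln[(T − T_ss)/(T₀ − T_ss)] = −106.91 · ln(0.18426) = 180.83 min.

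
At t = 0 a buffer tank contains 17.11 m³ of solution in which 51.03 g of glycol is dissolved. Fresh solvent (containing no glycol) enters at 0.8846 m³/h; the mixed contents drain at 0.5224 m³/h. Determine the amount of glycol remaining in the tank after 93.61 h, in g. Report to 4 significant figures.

Total volume: dV/dt = Q_in − Q_out = 0.362200 m³/h, so V(t) = 17.11 + 0.362200 t and V(93.61) = 51.0155 m³.
No glycol enters, so dm/dt = −Q_out · (m/V).
dm/m = −Q_out dt/(V₀ + 0.362200 t); integrating gives ln(m/m₀) = −(Q_out/(Q_in−Q_out)) ln(V/V₀).
m = m₀ (V₀/V)^(Q_out/(Q_in−Q_out)) = 51.03 × (17.11/51.0155)^(1.44230) = 10.5566 g.

10.56 g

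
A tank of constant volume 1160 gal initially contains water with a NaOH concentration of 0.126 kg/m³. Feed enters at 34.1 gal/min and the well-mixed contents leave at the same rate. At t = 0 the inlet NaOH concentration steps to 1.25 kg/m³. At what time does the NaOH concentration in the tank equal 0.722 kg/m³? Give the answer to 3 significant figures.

25.7 min

Species balance on the tank: V dC/dt = Q(C_in − C), so τ = V/Q = 34.018 min.
C(t) = C_in + (C₀ − C_in) e^(−t/τ). Set C = 0.722 and solve for t:
e^(−t/τ) = (C − C_in)/(C₀ − C_in) = (0.722 − 1.25)/(0.126 − 1.25) = 0.46975
t = −τ ln(…) = 34.018 × 0.75555 = 25.702 min.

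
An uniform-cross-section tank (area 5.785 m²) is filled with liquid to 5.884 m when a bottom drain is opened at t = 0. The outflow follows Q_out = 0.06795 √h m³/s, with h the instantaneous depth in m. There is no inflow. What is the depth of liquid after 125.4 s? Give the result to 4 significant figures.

2.853 m

Unsteady balance on liquid volume: A dh/dt = −0.06795 √h.
∫ h^(−1/2) dh = −(0.06795/A) ∫ dt, giving 2√h = 2√h₀ − (0.06795/A) t.
√h = √5.884 − 0.06795·125.4/(2·5.785) = 2.42570 − 0.736468 = 1.68923.
h = 1.68923² = 2.85349 m.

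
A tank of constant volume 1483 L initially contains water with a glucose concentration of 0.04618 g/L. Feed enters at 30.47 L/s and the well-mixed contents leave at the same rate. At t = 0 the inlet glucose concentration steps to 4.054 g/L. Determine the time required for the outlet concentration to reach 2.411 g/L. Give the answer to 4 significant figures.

Transient balance on the dissolved component: V dC/dt = Q(C_in − C), so τ = V/Q = 48.6708 s.
C(t) = C_in + (C₀ − C_in) e^(−t/τ). Set C = 2.411 and solve for t:
e^(−t/τ) = (C − C_in)/(C₀ − C_in) = (2.411 − 4.054)/(0.04618 − 4.054) = 0.409949
t = −τ ln(…) = 48.6708 × 0.891724 = 43.4009 s.

43.40 s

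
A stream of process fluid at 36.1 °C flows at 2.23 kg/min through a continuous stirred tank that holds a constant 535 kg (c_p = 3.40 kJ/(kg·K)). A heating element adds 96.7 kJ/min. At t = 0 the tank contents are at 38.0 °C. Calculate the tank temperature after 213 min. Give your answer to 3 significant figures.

44.4 °C

M c_p dT/dt = ṁ c_p (T_in − T) + Q̇.
Rearrange: dT/dt = (T_ss − T)/τ with τ = M/ṁ = 239.91 min and T_ss = T_in + Q̇/(ṁ c_p) = 48.854 °C.
This is linear first-order; T(t) = T_ss + (T₀ − T_ss) e^(−t/τ).
T(213) = 48.854 + (-10.854)·e^(−213/239.91) = 48.854 + (-10.854)·0.41155 = 44.387 °C.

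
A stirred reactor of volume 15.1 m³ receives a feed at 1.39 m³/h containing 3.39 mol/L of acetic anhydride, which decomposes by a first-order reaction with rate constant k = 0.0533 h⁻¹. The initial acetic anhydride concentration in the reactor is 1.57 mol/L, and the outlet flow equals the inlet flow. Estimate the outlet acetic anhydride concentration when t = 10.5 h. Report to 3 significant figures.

2.02 mol/L

Accumulation = in − out − consumed: V dC/dt = Q C_in − Q C − k V C.
dC/dt = (Q/V) C_in − (Q/V + k) C; effective rate a = Q/V + k = 0.092053 + 0.0533 = 0.14535 h⁻¹.
C_ss = Q C_in/(Q + kV) = 2.1469 mol/L; C(t) = C_ss + (C₀ − C_ss) e^(−a t).
C(10.5) = 2.1469 + (-0.57691)·e^(−0.14535·10.5) = 2.1469 + (-0.57691)·0.21736 = 2.0215 mol/L.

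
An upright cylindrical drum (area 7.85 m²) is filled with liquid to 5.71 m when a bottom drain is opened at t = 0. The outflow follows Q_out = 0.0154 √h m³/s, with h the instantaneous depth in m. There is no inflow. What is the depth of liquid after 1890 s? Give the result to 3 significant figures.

Accumulation of liquid (constant cross-section A): A dh/dt = −0.0154 √h.
This is separable: 2 d(√h)/dt = −0.0154/A, so √h = √h₀ − (0.0154/(2A)) t.
√h = √5.71 − 0.0154·1890/(2·7.85) = 2.3896 − 1.8539 = 0.53568.
h = 0.53568² = 0.28695 m.

0.287 m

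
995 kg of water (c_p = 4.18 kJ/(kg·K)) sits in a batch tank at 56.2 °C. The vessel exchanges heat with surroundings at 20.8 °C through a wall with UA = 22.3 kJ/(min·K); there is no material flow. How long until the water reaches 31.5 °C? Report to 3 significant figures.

M c_p dT/dt = −UA(T − T_amb).
τ = M c_p/UA = 186.51 min; T_ss = T_amb = 20.800 °C.
T(t) = T_ss + (T₀ − T_ss)e^(−t/τ); set T = 31.5:
t = −τ ln[(T − T_ss)/(T₀ − T_ss)] = −186.51 · ln(0.30226) = 223.15 min.

223 min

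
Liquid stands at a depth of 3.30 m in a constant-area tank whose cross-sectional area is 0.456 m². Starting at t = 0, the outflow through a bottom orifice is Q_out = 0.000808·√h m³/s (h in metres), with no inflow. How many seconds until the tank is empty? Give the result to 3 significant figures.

2050 s

With no inflow, A dh/dt = −0.000808 √h.
∫ h^(−1/2) dh = −(0.000808/A) ∫ dt, giving 2√h = 2√h₀ − (0.000808/A) t.
Tank is empty when √h = 0: t_empty = 2A√h₀/0.000808.
t_empty = 2·0.456·√3.30/0.000808 = 0.91200·1.8166/0.000808 = 2050.4 s.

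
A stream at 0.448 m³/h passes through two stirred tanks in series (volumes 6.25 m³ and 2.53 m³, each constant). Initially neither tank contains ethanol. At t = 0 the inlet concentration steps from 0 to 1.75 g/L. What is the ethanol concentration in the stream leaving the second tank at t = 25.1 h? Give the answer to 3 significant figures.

1.28 g/L

Species balance on tank i: dCᵢ/dt = (Cᵢ₋₁ − Cᵢ)/τᵢ with τᵢ = Vᵢ/Q.
τ₁ = 6.25/0.448 = 13.951 h; τ₂ = 2.53/0.448 = 5.6473 h.
Solving the cascade with C₁(0)=C₂(0)=0 gives C₂(t) = C_in[1 − (τ₁ e^(−t/τ₁) − τ₂ e^(−t/τ₂))/(τ₁ − τ₂)].
At t = 25.1: e^(−t/τ₁) = 0.16544, e^(−t/τ₂) = 0.011742.
C₂ = 1.75·[1 − (13.951·0.16544 − 5.6473·0.011742)/(8.3036)] = 1.75·0.73003 = 1.2776 g/L.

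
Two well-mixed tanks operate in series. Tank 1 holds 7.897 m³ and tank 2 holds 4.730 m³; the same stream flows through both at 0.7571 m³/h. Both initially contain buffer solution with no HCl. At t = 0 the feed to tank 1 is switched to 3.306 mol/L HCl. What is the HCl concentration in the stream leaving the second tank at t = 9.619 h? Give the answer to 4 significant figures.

Each tank obeys Vᵢ dCᵢ/dt = Q(Cᵢ₋₁ − Cᵢ), so τᵢ = Vᵢ/Q.
τ₁ = 7.897/0.7571 = 10.4306 h; τ₂ = 4.730/0.7571 = 6.24752 h.
Tank 1: C₁ = C_in(1 − e^(−t/τ₁)). Tank 2 (τ₁ ≠ τ₂): C₂ = C_in[1 − (τ₁ e^(−t/τ₁) − τ₂ e^(−t/τ₂))/(τ₁ − τ₂)].
At t = 9.619: e^(−t/τ₁) = 0.397647, e^(−t/τ₂) = 0.214456.
C₂ = 3.306·[1 − (10.4306·0.397647 − 6.24752·0.214456)/(4.18307)] = 3.306·0.328753 = 1.08686 mol/L.

1.087 mol/L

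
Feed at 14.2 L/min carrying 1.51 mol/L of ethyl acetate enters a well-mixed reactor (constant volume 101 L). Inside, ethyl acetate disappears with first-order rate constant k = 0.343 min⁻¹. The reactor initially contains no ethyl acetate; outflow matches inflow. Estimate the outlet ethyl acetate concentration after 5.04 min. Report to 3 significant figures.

V dC/dt = Q(C_in − C) − k V C.
dC/dt = (Q/V) C_in − (Q/V + k) C; effective rate a = Q/V + k = 0.14059 + 0.343 = 0.48359 min⁻¹.
C_ss = Q C_in/(Q + kV) = 0.43900 mol/L; C(t) = C_ss + (C₀ − C_ss) e^(−a t).
C(5.04) = 0.43900 + (-0.43900)·e^(−0.48359·5.04) = 0.43900 + (-0.43900)·0.087395 = 0.40063 mol/L.

0.401 mol/L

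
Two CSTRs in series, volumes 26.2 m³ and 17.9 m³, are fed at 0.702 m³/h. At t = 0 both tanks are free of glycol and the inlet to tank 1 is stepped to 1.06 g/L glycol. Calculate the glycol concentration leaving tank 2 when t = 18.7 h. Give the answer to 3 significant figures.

0.131 g/L

Time constants: τᵢ = Vᵢ/Q for each well-mixed tank.
τ₁ = 26.2/0.702 = 37.322 h; τ₂ = 17.9/0.702 = 25.499 h.
Tank 1: C₁ = C_in(1 − e^(−t/τ₁)). Tank 2 (τ₁ ≠ τ₂): C₂ = C_in[1 − (τ₁ e^(−t/τ₁) − τ₂ e^(−t/τ₂))/(τ₁ − τ₂)].
At t = 18.7: e^(−t/τ₁) = 0.60590, e^(−t/τ₂) = 0.48029.
C₂ = 1.06·[1 − (37.322·0.60590 − 25.499·0.48029)/(11.823)] = 1.06·0.12321 = 0.13060 g/L.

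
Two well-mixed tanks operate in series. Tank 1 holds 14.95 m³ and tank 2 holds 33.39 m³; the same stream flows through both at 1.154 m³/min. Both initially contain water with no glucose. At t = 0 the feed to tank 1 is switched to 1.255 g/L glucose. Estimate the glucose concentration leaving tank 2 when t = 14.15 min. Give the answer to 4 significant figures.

0.2028 g/L

Each tank obeys Vᵢ dCᵢ/dt = Q(Cᵢ₋₁ − Cᵢ), so τᵢ = Vᵢ/Q.
τ₁ = 14.95/1.154 = 12.9549 min; τ₂ = 33.39/1.154 = 28.9341 min.
Tank 1: C₁ = C_in(1 − e^(−t/τ₁)). Tank 2 (τ₁ ≠ τ₂): C₂ = C_in[1 − (τ₁ e^(−t/τ₁) − τ₂ e^(−t/τ₂))/(τ₁ − τ₂)].
At t = 14.15: e^(−t/τ₁) = 0.335462, e^(−t/τ₂) = 0.613214.
C₂ = 1.255·[1 − (12.9549·0.335462 − 28.9341·0.613214)/(-15.9792)] = 1.255·0.161602 = 0.202811 g/L.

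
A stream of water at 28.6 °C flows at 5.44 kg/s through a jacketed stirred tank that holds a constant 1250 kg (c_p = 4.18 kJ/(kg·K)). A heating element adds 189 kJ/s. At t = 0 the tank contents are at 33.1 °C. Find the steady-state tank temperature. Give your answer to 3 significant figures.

First-law balance (no shaft work): M c_p dT/dt = ṁ c_p (T_in − T) + 189.
At steady state dT/dt = 0 ⇒ T_ss = T_in + Q̇/(ṁ c_p) = 28.6 + 189/(5.44·4.18) = 36.912 °C.

36.9 °C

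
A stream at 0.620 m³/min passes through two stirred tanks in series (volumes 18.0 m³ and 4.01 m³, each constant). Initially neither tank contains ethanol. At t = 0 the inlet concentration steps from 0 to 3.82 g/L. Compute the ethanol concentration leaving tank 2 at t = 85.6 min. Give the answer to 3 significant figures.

Time constants: τᵢ = Vᵢ/Q for each well-mixed tank.
τ₁ = 18.0/0.620 = 29.032 min; τ₂ = 4.01/0.620 = 6.4677 min.
Solving the cascade with C₁(0)=C₂(0)=0 gives C₂(t) = C_in[1 − (τ₁ e^(−t/τ₁) − τ₂ e^(−t/τ₂))/(τ₁ − τ₂)].
At t = 85.6: e^(−t/τ₁) = 0.052421, e^(−t/τ₂) = 1.7871e-06.
C₂ = 3.82·[1 − (29.032·0.052421 − 6.4677·1.7871e-06)/(22.565)] = 3.82·0.93255 = 3.5624 g/L.

3.56 g/L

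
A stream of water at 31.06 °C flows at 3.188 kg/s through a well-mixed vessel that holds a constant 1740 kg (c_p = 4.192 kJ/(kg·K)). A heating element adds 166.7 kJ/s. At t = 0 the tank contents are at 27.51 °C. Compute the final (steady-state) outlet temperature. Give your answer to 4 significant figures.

Heat balance on the well-mixed liquid: M c_p dT/dt = ṁ c_p (T_in − T) + 166.7.
At steady state dT/dt = 0 ⇒ T_ss = T_in + Q̇/(ṁ c_p) = 31.06 + 166.7/(3.188·4.192) = 43.5337 °C.

43.53 °C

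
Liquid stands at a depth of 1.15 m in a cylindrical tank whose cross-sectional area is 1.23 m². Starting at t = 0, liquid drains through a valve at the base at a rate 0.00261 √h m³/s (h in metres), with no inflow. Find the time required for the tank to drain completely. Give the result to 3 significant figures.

A dh/dt = −Q_out = −0.00261 √h.
∫ h^(−1/2) dh = −(0.00261/A) ∫ dt, giving 2√h = 2√h₀ − (0.00261/A) t.
Set h = 0: 2√h₀ = (0.00261/A) t_empty ⇒ t_empty = 2A√h₀/0.00261.
t_empty = 2·1.23·√1.15/0.00261 = 2.4600·1.0724/0.00261 = 1010.7 s.

1010 s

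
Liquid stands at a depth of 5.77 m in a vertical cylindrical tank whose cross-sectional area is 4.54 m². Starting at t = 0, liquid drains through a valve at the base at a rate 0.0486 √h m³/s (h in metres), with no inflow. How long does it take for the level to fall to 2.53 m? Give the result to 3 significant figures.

152 s

A dh/dt = −Q_out = −0.0486 √h.
This is separable: 2 d(√h)/dt = −0.0486/A, so √h = √h₀ − (0.0486/(2A)) t.
t = 2A(√h₀ − √h)/0.0486 = 2·4.54·(√5.77 − √2.53)/0.0486
  = 9.0800 × (2.4021 − 1.5906) / 0.0486 = 151.61 s.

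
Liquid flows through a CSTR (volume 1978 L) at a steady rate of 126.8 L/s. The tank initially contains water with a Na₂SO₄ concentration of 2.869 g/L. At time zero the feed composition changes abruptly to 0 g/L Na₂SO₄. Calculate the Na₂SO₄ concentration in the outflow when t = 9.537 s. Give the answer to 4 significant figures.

1.557 g/L

Accumulation = in − out for the solute gives V dC/dt = Q(C_in − C).
Time constant τ = V/Q = 1978/126.8 = 15.5994 s.
C approaches C_in exponentially: C(t) = C_in + (C₀ − C_in) e^(−t/τ).
C(9.537) = 0 + (2.869 − 0)·e^(−9.537/15.5994) = 0 + (2.86900)·0.542607 = 1.55674 g/L.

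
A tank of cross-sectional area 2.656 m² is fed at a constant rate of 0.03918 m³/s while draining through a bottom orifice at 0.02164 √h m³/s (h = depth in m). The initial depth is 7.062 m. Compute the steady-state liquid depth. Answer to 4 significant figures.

Level balance: A dh/dt = 0.03918 − 0.02164 √h. Setting dh/dt = 0:
Q_in = 0.02164 √h_ss ⇒ √h_ss = 0.03918/0.02164 = 1.81054.
h_ss = 1.81054² = 3.27804 m. (Since h₀ = 7.062 m > h_ss, the level will fall toward this value.)

3.278 m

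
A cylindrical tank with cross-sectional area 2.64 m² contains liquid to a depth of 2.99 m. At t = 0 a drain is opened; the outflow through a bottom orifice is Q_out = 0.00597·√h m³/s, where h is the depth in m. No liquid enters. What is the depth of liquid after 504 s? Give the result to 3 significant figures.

With no inflow, A dh/dt = −0.00597 √h.
Separate and integrate: 2(√h − √h₀) = −(0.00597/A) t.
√h = √2.99 − 0.00597·504/(2·2.64) = 1.7292 − 0.56986 = 1.1593.
h = 1.1593² = 1.3440 m.

1.34 m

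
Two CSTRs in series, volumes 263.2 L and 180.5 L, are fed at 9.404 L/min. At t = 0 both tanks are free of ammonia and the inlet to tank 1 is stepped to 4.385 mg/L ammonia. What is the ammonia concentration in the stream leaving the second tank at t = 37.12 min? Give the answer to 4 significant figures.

2.064 mg/L

Species balance on tank i: dCᵢ/dt = (Cᵢ₋₁ − Cᵢ)/τᵢ with τᵢ = Vᵢ/Q.
τ₁ = 263.2/9.404 = 27.9881 min; τ₂ = 180.5/9.404 = 19.1940 min.
Tank 1: C₁ = C_in(1 − e^(−t/τ₁)). Tank 2 (τ₁ ≠ τ₂): C₂ = C_in[1 − (τ₁ e^(−t/τ₁) − τ₂ e^(−t/τ₂))/(τ₁ − τ₂)].
At t = 37.12: e^(−t/τ₁) = 0.265463, e^(−t/τ₂) = 0.144577.
C₂ = 4.385·[1 − (27.9881·0.265463 − 19.1940·0.144577)/(8.79413)] = 4.385·0.470692 = 2.06398 mg/L.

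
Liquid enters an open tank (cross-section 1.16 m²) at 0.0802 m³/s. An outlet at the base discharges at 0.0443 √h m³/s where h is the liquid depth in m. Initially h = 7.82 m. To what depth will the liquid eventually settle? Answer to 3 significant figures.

Volume balance on the tank: A dh/dt = Q_in − 0.0443 √h. At steady state dh/dt = 0:
Q_in = 0.0443 √h_ss ⇒ √h_ss = 0.0802/0.0443 = 1.8104.
h_ss = 1.8104² = 3.2775 m. (Since h₀ = 7.82 m > h_ss, the level will fall toward this value.)

3.28 m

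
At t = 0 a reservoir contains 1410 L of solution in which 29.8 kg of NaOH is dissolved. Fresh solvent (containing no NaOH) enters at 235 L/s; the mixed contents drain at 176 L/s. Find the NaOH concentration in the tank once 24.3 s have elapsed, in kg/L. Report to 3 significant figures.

0.00129 kg/L

Let m(t) be the amount of NaOH. Volume: V(t) = V₀ + (Q_in − Q_out) t = 1410 + 59.000 t; V(24.3) = 2843.7 L.
Species balance (pure solvent in): dm/dt = −Q_out · m/V(t).
Separate: dm/m = −Q_out dt/V(t) ⇒ ln(m/m₀) = −(Q_out/(Q_in−Q_out)) ln(V/V₀).
m = m₀ (V₀/V)^(Q_out/(Q_in−Q_out)) = 29.8 × (1410/2843.7)^(2.9831) = 3.6761 kg.
C = m/V = 3.6761/2843.7 = 0.0012927 kg/L.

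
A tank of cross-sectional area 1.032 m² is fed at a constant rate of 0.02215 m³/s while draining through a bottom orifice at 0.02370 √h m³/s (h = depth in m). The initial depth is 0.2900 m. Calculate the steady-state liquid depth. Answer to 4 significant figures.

0.8735 m

A dh/dt = Q_in − 0.02370 √h. Steady state requires inflow = outflow:
Q_in = 0.02370 √h_ss ⇒ √h_ss = 0.02215/0.02370 = 0.934599.
h_ss = 0.934599² = 0.873476 m. (Since h₀ = 0.2900 m < h_ss, the level will rise toward this value.)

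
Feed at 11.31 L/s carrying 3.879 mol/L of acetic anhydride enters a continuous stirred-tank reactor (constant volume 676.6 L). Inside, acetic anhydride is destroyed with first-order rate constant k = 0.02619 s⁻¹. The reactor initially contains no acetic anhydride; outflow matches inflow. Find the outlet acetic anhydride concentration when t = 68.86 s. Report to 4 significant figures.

1.432 mol/L

V dC/dt = Q(C_in − C) − k V C.
dC/dt = (Q/V) C_in − (Q/V + k) C; effective rate a = Q/V + k = 0.0167159 + 0.02619 = 0.0429059 s⁻¹.
C_ss = Q C_in/(Q + kV) = 1.51124 mol/L; C(t) = C_ss + (C₀ − C_ss) e^(−a t).
C(68.86) = 1.51124 + (-1.51124)·e^(−0.0429059·68.86) = 1.51124 + (-1.51124)·0.0521046 = 1.43250 mol/L.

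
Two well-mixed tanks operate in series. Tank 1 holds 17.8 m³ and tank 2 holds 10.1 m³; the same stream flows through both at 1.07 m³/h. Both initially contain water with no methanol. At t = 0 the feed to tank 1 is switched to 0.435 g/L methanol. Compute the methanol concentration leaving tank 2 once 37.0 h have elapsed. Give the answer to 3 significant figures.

0.338 g/L

Time constants: τᵢ = Vᵢ/Q for each well-mixed tank.
τ₁ = 17.8/1.07 = 16.636 h; τ₂ = 10.1/1.07 = 9.4393 h.
Tank 1: C₁ = C_in(1 − e^(−t/τ₁)). Tank 2 (τ₁ ≠ τ₂): C₂ = C_in[1 − (τ₁ e^(−t/τ₁) − τ₂ e^(−t/τ₂))/(τ₁ − τ₂)].
At t = 37.0: e^(−t/τ₁) = 0.10816, e^(−t/τ₂) = 0.019845.
C₂ = 0.435·[1 − (16.636·0.10816 − 9.4393·0.019845)/(7.1963)] = 0.435·0.77600 = 0.33756 g/L.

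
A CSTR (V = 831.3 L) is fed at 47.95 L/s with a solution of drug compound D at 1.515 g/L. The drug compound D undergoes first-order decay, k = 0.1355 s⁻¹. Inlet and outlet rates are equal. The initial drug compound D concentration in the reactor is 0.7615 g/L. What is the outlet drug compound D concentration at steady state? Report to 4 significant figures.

Species balance: V dC/dt = Q C_in − Q C − k V C.
At steady state: 0 = Q C_in − (Q + kV) C_ss, so C_ss = Q C_in/(Q + kV).
C_ss = 47.95·1.515/(47.95 + 0.1355·831.3) = 72.6442/160.591 = 0.452355 g/L.

0.4524 g/L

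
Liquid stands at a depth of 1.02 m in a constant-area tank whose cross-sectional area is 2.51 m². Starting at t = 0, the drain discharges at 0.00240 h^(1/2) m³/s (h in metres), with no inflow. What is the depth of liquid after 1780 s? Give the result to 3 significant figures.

0.0253 m

Unsteady balance on liquid volume: A dh/dt = −0.00240 √h.
∫ h^(−1/2) dh = −(0.00240/A) ∫ dt, giving 2√h = 2√h₀ − (0.00240/A) t.
√h = √1.02 − 0.00240·1780/(2·2.51) = 1.0100 − 0.85100 = 0.15895.
h = 0.15895² = 0.025267 m.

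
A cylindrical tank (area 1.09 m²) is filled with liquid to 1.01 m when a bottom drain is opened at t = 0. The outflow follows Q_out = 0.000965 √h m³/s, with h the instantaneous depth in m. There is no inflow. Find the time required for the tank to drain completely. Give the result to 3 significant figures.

2270 s

A dh/dt = −Q_out = −0.000965 √h.
This is separable: 2 d(√h)/dt = −0.000965/A, so √h = √h₀ − (0.000965/(2A)) t.
Tank is empty when √h = 0: t_empty = 2A√h₀/0.000965.
t_empty = 2·1.09·√1.01/0.000965 = 2.1800·1.0050/0.000965 = 2270.3 s.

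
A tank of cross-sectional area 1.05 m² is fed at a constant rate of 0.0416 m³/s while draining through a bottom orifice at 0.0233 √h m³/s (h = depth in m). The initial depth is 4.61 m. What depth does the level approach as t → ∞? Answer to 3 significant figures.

Level balance: A dh/dt = 0.0416 − 0.0233 √h. Setting dh/dt = 0:
Q_in = 0.0233 √h_ss ⇒ √h_ss = 0.0416/0.0233 = 1.7854.
h_ss = 1.7854² = 3.1877 m. (Since h₀ = 4.61 m > h_ss, the level will fall toward this value.)

3.19 m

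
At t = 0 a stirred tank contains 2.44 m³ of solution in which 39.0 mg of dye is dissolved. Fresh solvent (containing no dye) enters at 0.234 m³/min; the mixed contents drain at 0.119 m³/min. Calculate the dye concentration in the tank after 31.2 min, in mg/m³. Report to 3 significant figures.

Let m(t) be the amount of dye. Volume: V(t) = V₀ + (Q_in − Q_out) t = 2.44 + 0.11500 t; V(31.2) = 6.0280 m³.
Species balance (pure solvent in): dm/dt = −Q_out · m/V(t).
dm/m = −Q_out dt/(V₀ + 0.11500 t); integrating gives ln(m/m₀) = −(Q_out/(Q_in−Q_out)) ln(V/V₀).
m = m₀ (V₀/V)^(Q_out/(Q_in−Q_out)) = 39.0 × (2.44/6.0280)^(1.0348) = 15.297 mg.
C = m/V = 15.297/6.0280 = 2.5377 mg/m³.

2.54 mg/m³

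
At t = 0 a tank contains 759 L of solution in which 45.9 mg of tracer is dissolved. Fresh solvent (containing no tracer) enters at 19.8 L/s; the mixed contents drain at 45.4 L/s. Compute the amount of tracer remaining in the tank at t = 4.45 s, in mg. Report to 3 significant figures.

34.4 mg

Total volume: dV/dt = Q_in − Q_out = -25.600 L/s, so V(t) = 759 − 25.600 t and V(4.45) = 645.08 L.
Solute balance: dm/dt = 0 − Q_out C = −Q_out m/V(t).
dm/m = −Q_out dt/(V₀ − 25.600 t); integrating gives ln(m/m₀) = −(Q_out/(Q_in−Q_out)) ln(V/V₀).
m = m₀ (V₀/V)^(Q_out/(Q_in−Q_out)) = 45.9 × (759/645.08)^(-1.7734) = 34.400 mg.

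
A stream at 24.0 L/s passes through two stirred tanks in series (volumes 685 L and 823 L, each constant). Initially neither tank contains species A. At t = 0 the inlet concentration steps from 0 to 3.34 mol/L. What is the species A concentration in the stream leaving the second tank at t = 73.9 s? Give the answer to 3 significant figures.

Each tank obeys Vᵢ dCᵢ/dt = Q(Cᵢ₋₁ − Cᵢ), so τᵢ = Vᵢ/Q.
τ₁ = 685/24.0 = 28.542 s; τ₂ = 823/24.0 = 34.292 s.
Solving the cascade with C₁(0)=C₂(0)=0 gives C₂(t) = C_in[1 − (τ₁ e^(−t/τ₁) − τ₂ e^(−t/τ₂))/(τ₁ − τ₂)].
At t = 73.9: e^(−t/τ₁) = 0.075080, e^(−t/τ₂) = 0.11590.
C₂ = 3.34·[1 − (28.542·0.075080 − 34.292·0.11590)/(-5.7500)] = 3.34·0.68149 = 2.2762 mol/L.

2.28 mol/L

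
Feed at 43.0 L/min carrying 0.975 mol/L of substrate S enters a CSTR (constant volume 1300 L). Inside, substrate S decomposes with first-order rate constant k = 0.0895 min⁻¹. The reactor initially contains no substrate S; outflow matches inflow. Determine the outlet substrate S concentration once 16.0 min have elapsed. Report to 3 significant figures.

Species balance: V dC/dt = Q C_in − Q C − k V C.
This is linear with rate a = Q/V + k = 0.12258 min⁻¹.
C_ss = Q C_in/(Q + kV) = 0.26310 mol/L; C(t) = C_ss + (C₀ − C_ss) e^(−a t).
C(16.0) = 0.26310 + (-0.26310)·e^(−0.12258·16.0) = 0.26310 + (-0.26310)·0.14069 = 0.22609 mol/L.

0.226 mol/L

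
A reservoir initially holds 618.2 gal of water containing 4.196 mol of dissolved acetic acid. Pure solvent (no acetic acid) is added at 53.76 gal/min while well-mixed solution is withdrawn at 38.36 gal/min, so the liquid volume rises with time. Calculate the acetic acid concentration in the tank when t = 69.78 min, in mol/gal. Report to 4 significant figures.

Total volume: dV/dt = Q_in − Q_out = 15.4000 gal/min, so V(t) = 618.2 + 15.4000 t and V(69.78) = 1692.81 gal.
Species balance (pure solvent in): dm/dt = −Q_out · m/V(t).
dm/m = −Q_out dt/(V₀ + 15.4000 t); integrating gives ln(m/m₀) = −(Q_out/(Q_in−Q_out)) ln(V/V₀).
m = m₀ (V₀/V)^(Q_out/(Q_in−Q_out)) = 4.196 × (618.2/1692.81)^(2.49091) = 0.341282 mol.
C = m/V = 0.341282/1692.81 = 0.000201606 mol/gal.

0.0002016 mol/gal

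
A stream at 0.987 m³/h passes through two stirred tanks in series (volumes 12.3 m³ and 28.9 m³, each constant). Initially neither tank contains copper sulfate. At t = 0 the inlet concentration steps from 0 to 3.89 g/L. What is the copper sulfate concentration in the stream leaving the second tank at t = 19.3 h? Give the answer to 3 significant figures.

0.999 g/L

Each tank obeys Vᵢ dCᵢ/dt = Q(Cᵢ₋₁ − Cᵢ), so τᵢ = Vᵢ/Q.
τ₁ = 12.3/0.987 = 12.462 h; τ₂ = 28.9/0.987 = 29.281 h.
Tank 1: C₁ = C_in(1 − e^(−t/τ₁)). Tank 2 (τ₁ ≠ τ₂): C₂ = C_in[1 − (τ₁ e^(−t/τ₁) − τ₂ e^(−t/τ₂))/(τ₁ − τ₂)].
At t = 19.3: e^(−t/τ₁) = 0.21252, e^(−t/τ₂) = 0.51730.
C₂ = 3.89·[1 − (12.462·0.21252 − 29.281·0.51730)/(-16.819)] = 3.89·0.25688 = 0.99925 g/L.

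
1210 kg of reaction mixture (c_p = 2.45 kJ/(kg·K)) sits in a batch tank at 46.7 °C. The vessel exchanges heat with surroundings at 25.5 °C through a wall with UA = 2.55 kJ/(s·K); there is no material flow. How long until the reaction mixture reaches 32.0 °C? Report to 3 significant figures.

1370 s

Lumped-capacitance energy balance: M c_p dT/dt = UA(T_amb − T).
τ = M c_p/UA = 1162.5 s; T_ss = T_amb = 25.500 °C.
T(t) = T_ss + (T₀ − T_ss)e^(−t/τ); set T = 32.0:
t = −τ ln[(T − T_ss)/(T₀ − T_ss)] = −1162.5 · ln(0.30660) = 1374.4 s.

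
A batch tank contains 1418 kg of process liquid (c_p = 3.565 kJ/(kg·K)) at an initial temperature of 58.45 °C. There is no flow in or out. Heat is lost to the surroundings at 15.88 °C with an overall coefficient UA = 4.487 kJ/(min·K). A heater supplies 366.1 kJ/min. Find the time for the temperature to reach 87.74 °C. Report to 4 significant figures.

Lumped-capacitance energy balance: M c_p dT/dt = UA(T_amb − T) + Q̇.
τ = M c_p/UA = 1126.63 min; T_ss = T_amb + Q̇/UA = 15.88 + 366.1/4.487 = 97.4713 °C.
T(t) = T_ss + (T₀ − T_ss)e^(−t/τ); set T = 87.74:
t = −τ ln[(T − T_ss)/(T₀ − T_ss)] = −1126.63 · ln(0.249384) = 1564.62 min.

1565 min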